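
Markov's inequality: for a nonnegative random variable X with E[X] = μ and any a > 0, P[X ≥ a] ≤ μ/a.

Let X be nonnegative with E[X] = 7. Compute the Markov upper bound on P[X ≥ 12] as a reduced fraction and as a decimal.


μ = E[X] = 7, a = 12.
Markov: P[X ≥ 12] ≤ μ/a = (7)/12 = 7/12.
Numerically: ≈ 0.58333.
(Since a = 12 > μ = 7.00000, the bound 7/12 is < 1 and informative.)

P[X ≥ 12] ≤ 7/12 ≈ 0.58333.


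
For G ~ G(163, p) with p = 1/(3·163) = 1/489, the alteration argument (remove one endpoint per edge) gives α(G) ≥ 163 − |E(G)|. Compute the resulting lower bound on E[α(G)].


E[|E(G)|] = C(163, 2)·p = 13203 · (1/489) = 27.
E[α(G)] ≥ n − E[|E(G)|] = 163 − 27 = 136.
Numerically: ≈ 136.000000.
(This is only a lower bound; the true E[α(G)] may be larger.)

E[α(G)] ≥ 136 ≈ 136.000000.


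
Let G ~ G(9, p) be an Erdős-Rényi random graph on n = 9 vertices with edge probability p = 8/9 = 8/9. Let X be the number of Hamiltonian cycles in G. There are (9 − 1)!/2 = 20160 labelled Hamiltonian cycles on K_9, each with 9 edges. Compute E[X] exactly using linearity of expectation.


K_9 has (9 − 1)!/2 = 20160 labelled Hamiltonian cycles.
For each such Hamiltonian cycle H, let X_H = 1 if all 9 edges of H are present in G. Then P[X_H = 1] = p^{9} = (8/9)^{9} = 134217728/387420489.
By linearity of expectation: E[X] = Σ_H E[X_H] = 20160 · p^{9} = 20160 · 134217728/387420489 = 300647710720/43046721.
Numerically: E[X] ≈ 6984.22.

E[X] = 20160 · (8/9)^{9} = 300647710720/43046721 ≈ 6984.22.


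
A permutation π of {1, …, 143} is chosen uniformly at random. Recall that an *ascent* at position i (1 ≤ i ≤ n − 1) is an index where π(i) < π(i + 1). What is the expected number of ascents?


Write X = Σ X_I over i = 1, …, 142, with X_I the indicator of one ascent.
There are 142 indicators.
For each fixed i, the pair (π(i), π(i+1)) is a uniformly random ordered pair of distinct values from {1, …, 143}; by symmetry P[π(i) < π(i+1)] = 1/2.
By linearity: E[X] = 142 · (1/2) = (143 − 1) · (1/2) = 71 ≈ 71.00000.

E[X] = 71 = 71.00000.


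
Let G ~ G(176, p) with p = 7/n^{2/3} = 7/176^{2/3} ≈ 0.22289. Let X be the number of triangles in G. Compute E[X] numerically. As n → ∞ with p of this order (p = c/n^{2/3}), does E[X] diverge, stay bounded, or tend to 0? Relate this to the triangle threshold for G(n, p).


Number of potential triangles: C(176, 3) = 893200.
Each occurs with probability p³ ≈ (0.22289)³ ≈ 1.1073089e-02.
By linearity: E[X] = C(176, 3)·p³ ≈ 893200 · 1.1073089e-02 ≈ 9890.48295.
Since α = 2/3 < 1, p = c/n^{2/3} ≫ 1/n is above the triangle threshold p ~ 1/n. Asymptotically E[X] ~ (c³/6)·n^{3(1−α)} = (7³/6)·n^{1} → ∞; triangles are abundant w.h.p.

E[X] ≈ 9890.48295; in regime p = Θ(1/n^{2/3}) E[X] diverges (above the triangle threshold p ~ 1/n).


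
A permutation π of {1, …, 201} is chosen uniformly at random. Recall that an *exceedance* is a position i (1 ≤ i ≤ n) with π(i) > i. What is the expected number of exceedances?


Write X = Σ_{i=1}^{201} X_i, where X_i = 1_{π(i) > i}.
For each fixed i, π(i) is uniform over {1, …, 201} (marginal of a uniform permutation), so P[π(i) > i] = (n − i)/n. Summing: Σ_{i=1}^{201} (n − i)/n = (0 + 1 + … + 200)/201 = 201(201 − 1)/(2·201) = (201 − 1)/2.
Hence E[X] = Σ_{i=1}^{201} (201 − i)/201 = 100 ≈ 100.000.

E[X] = 100 = 100.000.


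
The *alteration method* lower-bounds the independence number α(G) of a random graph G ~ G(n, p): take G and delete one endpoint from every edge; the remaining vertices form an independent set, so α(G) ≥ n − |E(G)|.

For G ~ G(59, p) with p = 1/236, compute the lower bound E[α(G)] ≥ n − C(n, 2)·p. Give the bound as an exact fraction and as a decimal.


E[|E(G)|] = C(59, 2)·p = 1711 · (1/236) = 29/4.
E[α(G)] ≥ n − E[|E(G)|] = 59 − 29/4 = 207/4.
Numerically: ≈ 51.750000.
(This is only a lower bound; the true E[α(G)] may be larger.)

E[α(G)] ≥ 207/4 ≈ 51.750000.


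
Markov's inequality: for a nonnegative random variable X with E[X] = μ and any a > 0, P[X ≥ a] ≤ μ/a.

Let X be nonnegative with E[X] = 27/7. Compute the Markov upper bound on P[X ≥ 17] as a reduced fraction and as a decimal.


μ = E[X] = 27/7, a = 17.
Markov: P[X ≥ 17] ≤ μ/a = (27/7)/17 = 27/119.
Numerically: ≈ 0.22689.
(Since a = 17 > μ = 3.85714, the bound 27/119 is < 1 and informative.)

P[X ≥ 17] ≤ 27/119 ≈ 0.22689.


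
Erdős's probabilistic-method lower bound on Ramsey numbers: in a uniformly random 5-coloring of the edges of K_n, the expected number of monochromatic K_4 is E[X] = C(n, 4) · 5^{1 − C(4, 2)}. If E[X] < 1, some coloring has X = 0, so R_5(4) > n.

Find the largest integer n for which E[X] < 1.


We need C(n, 4) · 5^{1 − 6} < 1, i.e. C(n, 4) < 5^{6 − 1} = 3125.
Check values of n near the boundary:
  n = 16: C(16, 4) = 1820; 1820 < 3125? YES
  n = 17: C(17, 4) = 2380; 2380 < 3125? YES
  n = 18: C(18, 4) = 3060; 3060 < 3125? YES
  n = 19: C(19, 4) = 3876; 3876 < 3125? NO
The largest n with C(n, 4) < 3125 is n = 18 (where E[X] = 612/625 ≈ 0.979). Hence R_5(4) > 18, i.e. R_5(4) ≥ 19.

Largest n = 18; hence R_5(4) > 18.


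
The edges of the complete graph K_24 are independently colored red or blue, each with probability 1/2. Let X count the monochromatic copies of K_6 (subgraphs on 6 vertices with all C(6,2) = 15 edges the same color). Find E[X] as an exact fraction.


Let X = Σ_S X_S over the C(24, 6) = 134596 subsets S of size 6, where X_S = 1 if the K_6 on S is monochromatic.
For a fixed S, the K_6 on S has C(6, 2) = 15 edges. P[all 15 edges red] = (1/2)^15, and likewise for blue, so P[monochromatic] = 2·(1/2)^15 = 2^{1 − 15} = 1/16384.
By linearity: E[X] = C(24, 6) · 2^{1 − 15} = 134596 · 1/16384 = 33649/4096.
Numerically: E[X] ≈ 8.21509.

E[X] = C(24,6)·2^(1−C(6,2)) = 33649/4096 ≈ 8.21509.


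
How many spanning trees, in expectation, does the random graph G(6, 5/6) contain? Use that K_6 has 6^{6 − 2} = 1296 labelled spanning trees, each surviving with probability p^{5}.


K_6 has 6^{6 − 2} = 1296 labelled spanning trees.
For each such spanning tree H, let X_H = 1 if all 5 edges of H are present in G. Then P[X_H = 1] = p^{5} = (5/6)^{5} = 3125/7776.
Summing the indicators: E[X] = Σ_H E[X_H] = 1296 · p^{5} = 1296 · 3125/7776 = 3125/6.
Numerically: E[X] ≈ 521.

E[X] = 1296 · (5/6)^{5} = 3125/6 ≈ 521.


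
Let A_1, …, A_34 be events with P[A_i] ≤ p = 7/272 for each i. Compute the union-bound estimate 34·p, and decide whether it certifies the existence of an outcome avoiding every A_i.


Union bound: P[∪_{i=1}^{34} A_i] ≤ Σ_i P[A_i] ≤ 34·p = 34·(7/272) = 7/8.
Numerically: 7/8 ≈ 0.8750000.
Is 7/8 < 1? YES.
Since P[∪ A_i] ≤ 7/8 < 1, the complement has P[∩ A_i^c] ≥ 1 − 7/8 = 1/8 > 0, so some outcome avoids every A_i.

34·p = 7/8 ≈ 0.8750000; existence CERTIFIED by the union bound.


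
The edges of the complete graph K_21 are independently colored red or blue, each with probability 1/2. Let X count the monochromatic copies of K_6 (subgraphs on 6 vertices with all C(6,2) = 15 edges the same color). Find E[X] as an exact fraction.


Let X = Σ_S X_S over the C(21, 6) = 54264 subsets S of size 6, where X_S = 1 if the K_6 on S is monochromatic.
For a fixed S, the K_6 on S has C(6, 2) = 15 edges. P[all 15 edges red] = (1/2)^15, and likewise for blue, so P[monochromatic] = 2·(1/2)^15 = 2^{1 − 15} = 1/16384.
Summing: E[X] = C(21, 6) · 2^{1 − 15} = 54264 · 1/16384 = 6783/2048.
Numerically: E[X] ≈ 3.31201.

E[X] = C(21,6)·2^(1−C(6,2)) = 6783/2048 ≈ 3.31201.


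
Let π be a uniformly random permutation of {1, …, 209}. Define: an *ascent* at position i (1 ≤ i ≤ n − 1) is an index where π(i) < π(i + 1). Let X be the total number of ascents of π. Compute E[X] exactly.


Write X = Σ X_I over i = 1, …, 208, with X_I the indicator of one ascent.
There are 208 indicators.
For each fixed i, the pair (π(i), π(i+1)) is a uniformly random ordered pair of distinct values from {1, …, 209}; by symmetry P[π(i) < π(i+1)] = 1/2.
By linearity: E[X] = 208 · (1/2) = (209 − 1) · (1/2) = 104 ≈ 104.000.

E[X] = 104 = 104.000.


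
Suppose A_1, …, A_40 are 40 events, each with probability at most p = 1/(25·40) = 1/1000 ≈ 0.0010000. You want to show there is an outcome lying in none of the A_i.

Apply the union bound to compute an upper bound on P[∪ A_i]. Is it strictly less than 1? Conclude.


Union bound: P[∪_{i=1}^{40} A_i] ≤ Σ_i P[A_i] ≤ 40·p = 40·(1/1000) = 1/25.
Numerically: 1/25 ≈ 0.0400000.
Is 1/25 < 1? YES.
Since P[∪ A_i] ≤ 1/25 < 1, the complement has P[∩ A_i^c] ≥ 1 − 1/25 = 24/25 > 0, so some outcome avoids every A_i.

40·p = 1/25 ≈ 0.0400000; existence CERTIFIED by the union bound.


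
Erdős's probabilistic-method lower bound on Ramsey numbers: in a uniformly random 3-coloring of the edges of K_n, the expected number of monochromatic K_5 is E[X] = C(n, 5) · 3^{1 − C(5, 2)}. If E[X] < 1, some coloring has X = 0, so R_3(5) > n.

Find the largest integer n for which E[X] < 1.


We need C(n, 5) · 3^{1 − 10} < 1, i.e. C(n, 5) < 3^{10 − 1} = 19683.
Check values of n near the boundary:
  n = 14: C(14, 5) = 2002; 2002 < 19683? YES
  n = 15: C(15, 5) = 3003; 3003 < 19683? YES
  n = 16: C(16, 5) = 4368; 4368 < 19683? YES
  n = 17: C(17, 5) = 6188; 6188 < 19683? YES
  n = 18: C(18, 5) = 8568; 8568 < 19683? YES
  n = 19: C(19, 5) = 11628; 11628 < 19683? YES
  n = 20: C(20, 5) = 15504; 15504 < 19683? YES
  n = 21: C(21, 5) = 20349; 20349 < 19683? NO
  n = 22: C(22, 5) = 26334; 26334 < 19683? NO
The largest n with C(n, 5) < 19683 is n = 20 (where E[X] = 5168/6561 ≈ 0.7877). Hence R_3(5) > 20, i.e. R_3(5) ≥ 21.

Largest n = 20; hence R_3(5) > 20.


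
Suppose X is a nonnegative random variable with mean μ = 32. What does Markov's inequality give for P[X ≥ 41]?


μ = E[X] = 32, a = 41.
Markov: P[X ≥ 41] ≤ μ/a = (32)/41 = 32/41.
Numerically: ≈ 0.780.
(Since a = 41 > μ = 32.000, the bound 32/41 is < 1 and informative.)

P[X ≥ 41] ≤ 32/41 ≈ 0.780.


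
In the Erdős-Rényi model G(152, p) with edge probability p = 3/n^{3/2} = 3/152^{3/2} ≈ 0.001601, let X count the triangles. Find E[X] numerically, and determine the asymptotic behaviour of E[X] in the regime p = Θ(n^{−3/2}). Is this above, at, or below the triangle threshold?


Number of potential triangles: C(152, 3) = 573800.
Each occurs with probability p³ ≈ (0.001601)³ ≈ 4.102680e-09.
By linearity: E[X] = C(152, 3)·p³ ≈ 573800 · 4.102680e-09 ≈ 0.0024.
Since α = 3/2 > 1, p = c/n^{3/2} = o(1/n) is below the triangle threshold p ~ 1/n. Asymptotically E[X] ~ (c³/6)·n^{3(1−α)} = (3³/6)·n^{-1.5} → 0, so by Markov's inequality G has no triangles w.h.p.

E[X] ≈ 0.0024; in regime p = Θ(1/n^{3/2}) E[X] tends to 0 (below the triangle threshold p ~ 1/n).


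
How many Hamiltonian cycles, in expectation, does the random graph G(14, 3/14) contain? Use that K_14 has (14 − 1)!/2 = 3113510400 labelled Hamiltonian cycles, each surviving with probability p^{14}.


K_14 has (14 − 1)!/2 = 3113510400 labelled Hamiltonian cycles.
For each such Hamiltonian cycle H, let X_H = 1 if all 14 edges of H are present in G. Then P[X_H = 1] = p^{14} = (3/14)^{14} = 4782969/11112006825558016.
By linearity: E[X] = Σ_H E[X_H] = 3113510400 · p^{14} = 3113510400 · 4782969/11112006825558016 = 4155084744525/3100448333024.
Numerically: E[X] ≈ 1.34.

E[X] = 3113510400 · (3/14)^{14} = 4155084744525/3100448333024 ≈ 1.34.


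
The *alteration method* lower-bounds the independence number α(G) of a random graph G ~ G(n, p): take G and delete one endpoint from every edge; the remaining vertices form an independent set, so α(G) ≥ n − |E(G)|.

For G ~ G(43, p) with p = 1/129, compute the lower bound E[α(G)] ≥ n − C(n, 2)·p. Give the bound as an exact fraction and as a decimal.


E[|E(G)|] = C(43, 2)·p = 903 · (1/129) = 7.
E[α(G)] ≥ n − E[|E(G)|] = 43 − 7 = 36.
Numerically: ≈ 36.000.
(This is only a lower bound; the true E[α(G)] may be larger.)

E[α(G)] ≥ 36 ≈ 36.000.


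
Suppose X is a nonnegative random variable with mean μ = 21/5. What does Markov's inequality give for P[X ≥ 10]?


μ = E[X] = 21/5, a = 10.
Markov: P[X ≥ 10] ≤ μ/a = (21/5)/10 = 21/50.
Numerically: ≈ 0.4200.
(Since a = 10 > μ = 4.2000, the bound 21/50 is < 1 and informative.)

P[X ≥ 10] ≤ 21/50 ≈ 0.4200.


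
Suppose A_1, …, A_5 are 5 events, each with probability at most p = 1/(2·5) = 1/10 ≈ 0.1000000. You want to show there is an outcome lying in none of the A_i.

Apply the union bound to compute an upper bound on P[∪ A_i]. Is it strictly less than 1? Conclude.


Union bound: P[∪_{i=1}^{5} A_i] ≤ Σ_i P[A_i] ≤ 5·p = 5·(1/10) = 1/2.
Numerically: 1/2 ≈ 0.5000000.
Is 1/2 < 1? YES.
Since P[∪ A_i] ≤ 1/2 < 1, the complement has P[∩ A_i^c] ≥ 1 − 1/2 = 1/2 > 0, so some outcome avoids every A_i.

5·p = 1/2 ≈ 0.5000000; existence CERTIFIED by the union bound.


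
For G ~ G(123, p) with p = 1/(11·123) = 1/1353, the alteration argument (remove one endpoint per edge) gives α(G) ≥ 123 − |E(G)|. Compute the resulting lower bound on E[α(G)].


E[|E(G)|] = C(123, 2)·p = 7503 · (1/1353) = 61/11.
E[α(G)] ≥ n − E[|E(G)|] = 123 − 61/11 = 1292/11.
Numerically: ≈ 117.455.
(This is only a lower bound; the true E[α(G)] may be larger.)

E[α(G)] ≥ 1292/11 ≈ 117.455.


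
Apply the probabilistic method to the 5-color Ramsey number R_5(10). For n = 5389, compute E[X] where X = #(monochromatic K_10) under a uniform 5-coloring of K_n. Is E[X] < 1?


E[X] = C(5389, 10) · 5^{1 − 45} = 5645340767466558997768874792926 · 5^{−44} = 5645340767466558997768874792926/5684341886080801486968994140625.
As a reduced fraction: E[X] = 5645340767466558997768874792926/5684341886080801486968994140625 ≈ 0.9931389.
Is E[X] < 1? YES.
Since E[X] < 1, there exists a 5-coloring of K_{5389} with no monochromatic K_10; hence R_5(10) > 5389.

E[X] = 5645340767466558997768874792926/5684341886080801486968994140625 ≈ 0.9931389; E[X] < 1, so R_5(10) > 5389.


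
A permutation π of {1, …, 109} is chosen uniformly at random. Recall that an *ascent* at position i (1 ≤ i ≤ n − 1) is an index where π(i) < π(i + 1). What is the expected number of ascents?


Write X = Σ X_I over i = 1, …, 108, with X_I the indicator of one ascent.
There are 108 indicators.
For each fixed i, the pair (π(i), π(i+1)) is a uniformly random ordered pair of distinct values from {1, …, 109}; by symmetry P[π(i) < π(i+1)] = 1/2.
By linearity: E[X] = 108 · (1/2) = (109 − 1) · (1/2) = 54 ≈ 54.0000.

E[X] = 54 = 54.0000.


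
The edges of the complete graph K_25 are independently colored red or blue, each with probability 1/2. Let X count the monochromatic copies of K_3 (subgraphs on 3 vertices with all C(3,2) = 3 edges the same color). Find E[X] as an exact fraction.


Let X = Σ_S X_S over the C(25, 3) = 2300 subsets S of size 3, where X_S = 1 if the K_3 on S is monochromatic.
For a fixed S, the K_3 on S has C(3, 2) = 3 edges. P[all 3 edges red] = (1/2)^3, and likewise for blue, so P[monochromatic] = 2·(1/2)^3 = 2^{1 − 3} = 1/4.
By linearity: E[X] = C(25, 3) · 2^{1 − 3} = 2300 · 1/4 = 575.
Numerically: E[X] ≈ 575.000000.

E[X] = C(25,3)·2^(1−C(3,2)) = 575 ≈ 575.000000.


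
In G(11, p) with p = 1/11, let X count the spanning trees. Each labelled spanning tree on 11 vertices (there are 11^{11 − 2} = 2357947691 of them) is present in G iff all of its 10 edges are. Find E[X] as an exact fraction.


K_11 has 11^{11 − 2} = 2357947691 labelled spanning trees.
For each such spanning tree H, let X_H = 1 if all 10 edges of H are present in G. Then P[X_H = 1] = p^{10} = (1/11)^{10} = 1/25937424601.
By linearity: E[X] = Σ_H E[X_H] = 2357947691 · p^{10} = 2357947691 · 1/25937424601 = 1/11.
Numerically: E[X] ≈ 0.0909.

E[X] = 2357947691 · (1/11)^{10} = 1/11 ≈ 0.0909.


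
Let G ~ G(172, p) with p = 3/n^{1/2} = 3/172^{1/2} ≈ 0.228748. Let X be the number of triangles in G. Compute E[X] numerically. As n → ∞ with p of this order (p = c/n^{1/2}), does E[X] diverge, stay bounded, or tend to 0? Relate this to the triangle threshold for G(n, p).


Number of potential triangles: C(172, 3) = 833340.
Each occurs with probability p³ ≈ (0.228748)³ ≈ 1.19693645e-02.
By linearity: E[X] = C(172, 3)·p³ ≈ 833340 · 1.19693645e-02 ≈ 9974.550239.
Since α = 1/2 < 1, p = c/n^{1/2} ≫ 1/n is above the triangle threshold p ~ 1/n. Asymptotically E[X] ~ (c³/6)·n^{3(1−α)} = (3³/6)·n^{1.5} → ∞; triangles are abundant w.h.p.

E[X] ≈ 9974.550239; in regime p = Θ(1/n^{1/2}) E[X] diverges (above the triangle threshold p ~ 1/n).


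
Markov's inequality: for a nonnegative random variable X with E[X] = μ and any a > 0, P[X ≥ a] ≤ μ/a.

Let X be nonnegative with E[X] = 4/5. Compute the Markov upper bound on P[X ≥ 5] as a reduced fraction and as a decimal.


μ = E[X] = 4/5, a = 5.
Markov: P[X ≥ 5] ≤ μ/a = (4/5)/5 = 4/25.
Numerically: ≈ 0.1600.
(Since a = 5 > μ = 0.8000, the bound 4/25 is < 1 and informative.)

P[X ≥ 5] ≤ 4/25 ≈ 0.1600.


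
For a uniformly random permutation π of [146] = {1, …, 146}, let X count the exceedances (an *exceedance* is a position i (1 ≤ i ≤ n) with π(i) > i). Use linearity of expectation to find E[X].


Write X = Σ_{i=1}^{146} X_i, where X_i = 1_{π(i) > i}.
For each fixed i, π(i) is uniform over {1, …, 146} (marginal of a uniform permutation), so P[π(i) > i] = (n − i)/n. Summing: Σ_{i=1}^{146} (n − i)/n = (0 + 1 + … + 145)/146 = 146(146 − 1)/(2·146) = (146 − 1)/2.
Hence E[X] = Σ_{i=1}^{146} (146 − i)/146 = 145/2 ≈ 72.50000.

E[X] = 145/2 = 72.50000.


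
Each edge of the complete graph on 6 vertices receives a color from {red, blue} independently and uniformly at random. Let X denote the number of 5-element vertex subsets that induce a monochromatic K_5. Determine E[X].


Let X = Σ_S X_S over the C(6, 5) = 6 subsets S of size 5, where X_S = 1 if the K_5 on S is monochromatic.
For a fixed S, the K_5 on S has C(5, 2) = 10 edges. P[all 10 edges red] = (1/2)^10, and likewise for blue, so P[monochromatic] = 2·(1/2)^10 = 2^{1 − 10} = 1/512.
By linearity of expectation: E[X] = C(6, 5) · 2^{1 − 10} = 6 · 1/512 = 3/256.
Numerically: E[X] ≈ 0.012.

E[X] = C(6,5)·2^(1−C(5,2)) = 3/256 ≈ 0.012.


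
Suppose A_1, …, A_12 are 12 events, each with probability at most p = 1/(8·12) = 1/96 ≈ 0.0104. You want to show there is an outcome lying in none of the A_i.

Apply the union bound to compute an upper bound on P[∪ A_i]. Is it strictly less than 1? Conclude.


Union bound: P[∪_{i=1}^{12} A_i] ≤ Σ_i P[A_i] ≤ 12·p = 12·(1/96) = 1/8.
Numerically: 1/8 ≈ 0.1250.
Is 1/8 < 1? YES.
Since P[∪ A_i] ≤ 1/8 < 1, the complement has P[∩ A_i^c] ≥ 1 − 1/8 = 7/8 > 0, so some outcome avoids every A_i.

12·p = 1/8 ≈ 0.1250; existence CERTIFIED by the union bound.


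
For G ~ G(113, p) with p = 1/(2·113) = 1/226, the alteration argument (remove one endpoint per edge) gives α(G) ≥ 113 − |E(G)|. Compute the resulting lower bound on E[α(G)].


E[|E(G)|] = C(113, 2)·p = 6328 · (1/226) = 28.
E[α(G)] ≥ n − E[|E(G)|] = 113 − 28 = 85.
Numerically: ≈ 85.000.
(This is only a lower bound; the true E[α(G)] may be larger.)

E[α(G)] ≥ 85 ≈ 85.000.


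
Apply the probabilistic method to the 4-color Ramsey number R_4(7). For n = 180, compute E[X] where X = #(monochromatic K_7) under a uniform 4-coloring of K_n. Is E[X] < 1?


E[X] = C(180, 7) · 4^{1 − 21} = 1079414463600 · 4^{−20} = 1079414463600/1099511627776.
As a reduced fraction: E[X] = 67463403975/68719476736 ≈ 0.98172.
Is E[X] < 1? YES.
Since E[X] < 1, there exists a 4-coloring of K_{180} with no monochromatic K_7; hence R_4(7) > 180.

E[X] = 67463403975/68719476736 ≈ 0.98172; E[X] < 1, so R_4(7) > 180.


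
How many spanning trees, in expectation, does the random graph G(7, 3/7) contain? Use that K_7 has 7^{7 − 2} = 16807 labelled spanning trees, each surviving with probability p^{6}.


K_7 has 7^{7 − 2} = 16807 labelled spanning trees.
For each such spanning tree H, let X_H = 1 if all 6 edges of H are present in G. Then P[X_H = 1] = p^{6} = (3/7)^{6} = 729/117649.
By linearity of expectation: E[X] = Σ_H E[X_H] = 16807 · p^{6} = 16807 · 729/117649 = 729/7.
Numerically: E[X] ≈ 104.1.

E[X] = 16807 · (3/7)^{6} = 729/7 ≈ 104.1.


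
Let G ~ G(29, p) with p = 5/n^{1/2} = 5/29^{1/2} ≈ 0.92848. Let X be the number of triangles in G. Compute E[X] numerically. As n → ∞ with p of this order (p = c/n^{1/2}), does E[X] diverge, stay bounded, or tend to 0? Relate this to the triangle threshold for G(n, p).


Number of potential triangles: C(29, 3) = 3654.
Each occurs with probability p³ ≈ (0.92848)³ ≈ 8.0041094e-01.
By linearity: E[X] = C(29, 3)·p³ ≈ 3654 · 8.0041094e-01 ≈ 2924.70158.
Since α = 1/2 < 1, p = c/n^{1/2} ≫ 1/n is above the triangle threshold p ~ 1/n. Asymptotically E[X] ~ (c³/6)·n^{3(1−α)} = (5³/6)·n^{1.5} → ∞; triangles are abundant w.h.p.

E[X] ≈ 2924.70158; in regime p = Θ(1/n^{1/2}) E[X] diverges (above the triangle threshold p ~ 1/n).


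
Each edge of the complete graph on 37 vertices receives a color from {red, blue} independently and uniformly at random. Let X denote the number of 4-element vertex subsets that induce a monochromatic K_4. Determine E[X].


Let X = Σ_S X_S over the C(37, 4) = 66045 subsets S of size 4, where X_S = 1 if the K_4 on S is monochromatic.
For a fixed S, the K_4 on S has C(4, 2) = 6 edges. P[all 6 edges red] = (1/2)^6, and likewise for blue, so P[monochromatic] = 2·(1/2)^6 = 2^{1 − 6} = 1/32.
Summing: E[X] = C(37, 4) · 2^{1 − 6} = 66045 · 1/32 = 66045/32.
Numerically: E[X] ≈ 2063.9062.

E[X] = C(37,4)·2^(1−C(4,2)) = 66045/32 ≈ 2063.9062.


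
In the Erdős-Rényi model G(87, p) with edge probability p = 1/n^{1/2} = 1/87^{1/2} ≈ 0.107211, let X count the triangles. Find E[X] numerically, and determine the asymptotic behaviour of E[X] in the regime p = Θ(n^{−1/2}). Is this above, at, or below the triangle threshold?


Number of potential triangles: C(87, 3) = 105995.
Each occurs with probability p³ ≈ (0.107211)³ ≈ 1.23231326e-03.
By linearity: E[X] = C(87, 3)·p³ ≈ 105995 · 1.23231326e-03 ≈ 130.619044.
Since α = 1/2 < 1, p = c/n^{1/2} ≫ 1/n is above the triangle threshold p ~ 1/n. Asymptotically E[X] ~ (c³/6)·n^{3(1−α)} = (1³/6)·n^{1.5} → ∞; triangles are abundant w.h.p.

E[X] ≈ 130.619044; in regime p = Θ(1/n^{1/2}) E[X] diverges (above the triangle threshold p ~ 1/n).


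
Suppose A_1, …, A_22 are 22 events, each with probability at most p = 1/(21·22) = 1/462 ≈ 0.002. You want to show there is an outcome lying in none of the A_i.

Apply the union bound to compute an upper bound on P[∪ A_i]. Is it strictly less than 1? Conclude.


Union bound: P[∪_{i=1}^{22} A_i] ≤ Σ_i P[A_i] ≤ 22·p = 22·(1/462) = 1/21.
Numerically: 1/21 ≈ 0.048.
Is 1/21 < 1? YES.
Since P[∪ A_i] ≤ 1/21 < 1, the complement has P[∩ A_i^c] ≥ 1 − 1/21 = 20/21 > 0, so some outcome avoids every A_i.

22·p = 1/21 ≈ 0.048; existence CERTIFIED by the union bound.


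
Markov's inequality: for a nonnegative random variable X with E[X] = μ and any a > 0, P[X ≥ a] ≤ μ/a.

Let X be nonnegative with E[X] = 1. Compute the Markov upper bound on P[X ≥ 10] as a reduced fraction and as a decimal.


μ = E[X] = 1, a = 10.
Markov: P[X ≥ 10] ≤ μ/a = (1)/10 = 1/10.
Numerically: ≈ 0.10000.
(Since a = 10 > μ = 1.00000, the bound 1/10 is < 1 and informative.)

P[X ≥ 10] ≤ 1/10 ≈ 0.10000.


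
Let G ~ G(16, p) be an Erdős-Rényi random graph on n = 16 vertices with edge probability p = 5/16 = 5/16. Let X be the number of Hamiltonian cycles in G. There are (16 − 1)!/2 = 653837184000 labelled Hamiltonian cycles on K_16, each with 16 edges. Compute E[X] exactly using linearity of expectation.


K_16 has (16 − 1)!/2 = 653837184000 labelled Hamiltonian cycles.
For each such Hamiltonian cycle H, let X_H = 1 if all 16 edges of H are present in G. Then P[X_H = 1] = p^{16} = (5/16)^{16} = 152587890625/18446744073709551616.
By linearity of expectation: E[X] = Σ_H E[X_H] = 653837184000 · p^{16} = 653837184000 · 152587890625/18446744073709551616 = 97429332733154296875/18014398509481984.
Numerically: E[X] ≈ 5.41e+03.

E[X] = 653837184000 · (5/16)^{16} = 97429332733154296875/18014398509481984 ≈ 5.41e+03.


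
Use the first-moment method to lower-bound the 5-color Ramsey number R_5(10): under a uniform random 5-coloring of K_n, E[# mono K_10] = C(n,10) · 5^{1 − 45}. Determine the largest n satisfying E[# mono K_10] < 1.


We need C(n, 10) · 5^{1 − 45} < 1, i.e. C(n, 10) < 5^{45 − 1} = 5684341886080801486968994140625.
Check values of n near the boundary:
  n = 5390: C(5390, 10) = 5655833965919099070255434039753; 5655833965919099070255434039753 < 5684341886080801486968994140625? YES
  n = 5391: C(5391, 10) = 5666344714787188828795213697883; 5666344714787188828795213697883 < 5684341886080801486968994140625? YES
  n = 5392: C(5392, 10) = 5676873040158402483252283957448; 5676873040158402483252283957448 < 5684341886080801486968994140625? YES
  n = 5393: C(5393, 10) = 5687418968154238267170642278008; 5687418968154238267170642278008 < 5684341886080801486968994140625? NO
The largest n with C(n, 10) < 5684341886080801486968994140625 is n = 5392 (where E[X] = 5676873040158402483252283957448/5684341886080801486968994140625 ≈ 0.9986861). Hence R_5(10) > 5392, i.e. R_5(10) ≥ 5393.

Largest n = 5392; hence R_5(10) > 5392.


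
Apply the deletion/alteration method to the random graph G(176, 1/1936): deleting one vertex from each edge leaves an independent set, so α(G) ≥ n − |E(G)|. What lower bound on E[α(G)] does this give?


E[|E(G)|] = C(176, 2)·p = 15400 · (1/1936) = 175/22.
E[α(G)] ≥ n − E[|E(G)|] = 176 − 175/22 = 3697/22.
Numerically: ≈ 168.0455.
(This is only a lower bound; the true E[α(G)] may be larger.)

E[α(G)] ≥ 3697/22 ≈ 168.0455.


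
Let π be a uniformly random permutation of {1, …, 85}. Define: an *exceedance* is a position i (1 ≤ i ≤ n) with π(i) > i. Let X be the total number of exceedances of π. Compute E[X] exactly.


Write X = Σ_{i=1}^{85} X_i, where X_i = 1_{π(i) > i}.
For each fixed i, π(i) is uniform over {1, …, 85} (marginal of a uniform permutation), so P[π(i) > i] = (n − i)/n. Summing: Σ_{i=1}^{85} (n − i)/n = (0 + 1 + … + 84)/85 = 85(85 − 1)/(2·85) = (85 − 1)/2.
Hence E[X] = Σ_{i=1}^{85} (85 − i)/85 = 42 ≈ 42.000000.

E[X] = 42 = 42.000000.


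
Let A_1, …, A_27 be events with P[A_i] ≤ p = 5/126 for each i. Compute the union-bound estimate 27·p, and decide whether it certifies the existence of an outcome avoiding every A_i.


Union bound: P[∪_{i=1}^{27} A_i] ≤ Σ_i P[A_i] ≤ 27·p = 27·(5/126) = 15/14.
Numerically: 15/14 ≈ 1.071429.
Is 15/14 < 1? NO.
Since the bound 15/14 is ≥ 1, the union bound is uninformative here; it does NOT by itself certify existence.

27·p = 15/14 ≈ 1.071429; existence NOT certified by the union bound.


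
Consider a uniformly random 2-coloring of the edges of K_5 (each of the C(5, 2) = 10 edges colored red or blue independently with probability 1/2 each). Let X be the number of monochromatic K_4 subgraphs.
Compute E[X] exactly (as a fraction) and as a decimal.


Let X = Σ_S X_S over the C(5, 4) = 5 subsets S of size 4, where X_S = 1 if the K_4 on S is monochromatic.
For a fixed S, the K_4 on S has C(4, 2) = 6 edges. P[all 6 edges red] = (1/2)^6, and likewise for blue, so P[monochromatic] = 2·(1/2)^6 = 2^{1 − 6} = 1/32.
By linearity: E[X] = C(5, 4) · 2^{1 − 6} = 5 · 1/32 = 5/32.
Numerically: E[X] ≈ 0.156250.

E[X] = C(5,4)·2^(1−C(4,2)) = 5/32 ≈ 0.156250.


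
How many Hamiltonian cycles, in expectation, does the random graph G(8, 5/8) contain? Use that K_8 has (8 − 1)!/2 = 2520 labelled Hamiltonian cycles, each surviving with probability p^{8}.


K_8 has (8 − 1)!/2 = 2520 labelled Hamiltonian cycles.
For each such Hamiltonian cycle H, let X_H = 1 if all 8 edges of H are present in G. Then P[X_H = 1] = p^{8} = (5/8)^{8} = 390625/16777216.
Summing the indicators: E[X] = Σ_H E[X_H] = 2520 · p^{8} = 2520 · 390625/16777216 = 123046875/2097152.
Numerically: E[X] ≈ 58.67.

E[X] = 2520 · (5/8)^{8} = 123046875/2097152 ≈ 58.67.


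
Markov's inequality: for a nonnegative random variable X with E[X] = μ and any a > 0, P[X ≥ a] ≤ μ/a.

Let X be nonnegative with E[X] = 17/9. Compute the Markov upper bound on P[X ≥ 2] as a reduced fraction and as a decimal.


μ = E[X] = 17/9, a = 2.
Markov: P[X ≥ 2] ≤ μ/a = (17/9)/2 = 17/18.
Numerically: ≈ 0.9444.
(Since a = 2 > μ = 1.8889, the bound 17/18 is < 1 and informative.)

P[X ≥ 2] ≤ 17/18 ≈ 0.9444.


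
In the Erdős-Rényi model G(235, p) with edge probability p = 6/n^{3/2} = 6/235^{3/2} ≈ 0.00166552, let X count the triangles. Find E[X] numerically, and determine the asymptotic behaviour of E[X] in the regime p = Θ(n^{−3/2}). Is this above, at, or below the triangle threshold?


Number of potential triangles: C(235, 3) = 2135445.
Each occurs with probability p³ ≈ (0.00166552)³ ≈ 4.62006803e-09.
By linearity: E[X] = C(235, 3)·p³ ≈ 2135445 · 4.62006803e-09 ≈ 0.009866.
Since α = 3/2 > 1, p = c/n^{3/2} = o(1/n) is below the triangle threshold p ~ 1/n. Asymptotically E[X] ~ (c³/6)·n^{3(1−α)} = (6³/6)·n^{-1.5} → 0, so by Markov's inequality G has no triangles w.h.p.

E[X] ≈ 0.009866; in regime p = Θ(1/n^{3/2}) E[X] tends to 0 (below the triangle threshold p ~ 1/n).


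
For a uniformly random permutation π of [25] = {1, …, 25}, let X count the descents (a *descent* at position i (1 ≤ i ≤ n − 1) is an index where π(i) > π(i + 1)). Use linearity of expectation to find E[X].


Write X = Σ X_I over i = 1, …, 24, with X_I the indicator of one descent.
There are 24 indicators.
For each fixed i, the pair (π(i), π(i+1)) is a uniformly random ordered pair of distinct values from {1, …, 25}; by symmetry P[π(i) > π(i+1)] = 1/2.
By linearity: E[X] = 24 · (1/2) = (25 − 1) · (1/2) = 12 ≈ 12.0000.

E[X] = 12 = 12.0000.


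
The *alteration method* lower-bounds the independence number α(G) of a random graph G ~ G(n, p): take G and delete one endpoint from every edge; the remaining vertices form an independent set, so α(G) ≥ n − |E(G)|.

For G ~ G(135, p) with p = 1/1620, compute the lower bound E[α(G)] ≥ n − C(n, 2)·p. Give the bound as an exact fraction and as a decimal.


E[|E(G)|] = C(135, 2)·p = 9045 · (1/1620) = 67/12.
E[α(G)] ≥ n − E[|E(G)|] = 135 − 67/12 = 1553/12.
Numerically: ≈ 129.4167.
(This is only a lower bound; the true E[α(G)] may be larger.)

E[α(G)] ≥ 1553/12 ≈ 129.4167.


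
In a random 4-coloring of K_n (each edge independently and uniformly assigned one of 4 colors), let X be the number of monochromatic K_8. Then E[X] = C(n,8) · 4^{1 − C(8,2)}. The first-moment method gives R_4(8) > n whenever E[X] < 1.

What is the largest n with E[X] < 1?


We need C(n, 8) · 4^{1 − 28} < 1, i.e. C(n, 8) < 4^{28 − 1} = 18014398509481984.
Check values of n near the boundary:
  n = 405: C(405, 8) = 16745853821188050; 16745853821188050 < 18014398509481984? YES
  n = 406: C(406, 8) = 17082453897995850; 17082453897995850 < 18014398509481984? YES
  n = 407: C(407, 8) = 17424959239309050; 17424959239309050 < 18014398509481984? YES
  n = 408: C(408, 8) = 17773458424095231; 17773458424095231 < 18014398509481984? YES
  n = 409: C(409, 8) = 18128041135797879; 18128041135797879 < 18014398509481984? NO
The largest n with C(n, 8) < 18014398509481984 is n = 408 (where E[X] = 17773458424095231/18014398509481984 ≈ 0.987). Hence R_4(8) > 408, i.e. R_4(8) ≥ 409.

Largest n = 408; hence R_4(8) > 408.


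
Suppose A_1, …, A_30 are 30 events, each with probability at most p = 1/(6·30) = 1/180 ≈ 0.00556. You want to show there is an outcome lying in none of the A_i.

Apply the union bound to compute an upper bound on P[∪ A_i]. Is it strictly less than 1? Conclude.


Union bound: P[∪_{i=1}^{30} A_i] ≤ Σ_i P[A_i] ≤ 30·p = 30·(1/180) = 1/6.
Numerically: 1/6 ≈ 0.16667.
Is 1/6 < 1? YES.
Since P[∪ A_i] ≤ 1/6 < 1, the complement has P[∩ A_i^c] ≥ 1 − 1/6 = 5/6 > 0, so some outcome avoids every A_i.

30·p = 1/6 ≈ 0.16667; existence CERTIFIED by the union bound.


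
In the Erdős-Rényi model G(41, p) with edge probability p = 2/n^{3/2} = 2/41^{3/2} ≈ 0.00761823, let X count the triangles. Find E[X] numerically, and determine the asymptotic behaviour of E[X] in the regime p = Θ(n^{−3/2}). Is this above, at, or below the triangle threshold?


Number of potential triangles: C(41, 3) = 10660.
Each occurs with probability p³ ≈ (0.00761823)³ ≈ 4.42142876e-07.
By linearity: E[X] = C(41, 3)·p³ ≈ 10660 · 4.42142876e-07 ≈ 0.004713.
Since α = 3/2 > 1, p = c/n^{3/2} = o(1/n) is below the triangle threshold p ~ 1/n. Asymptotically E[X] ~ (c³/6)·n^{3(1−α)} = (2³/6)·n^{-1.5} → 0, so by Markov's inequality G has no triangles w.h.p.

E[X] ≈ 0.004713; in regime p = Θ(1/n^{3/2}) E[X] tends to 0 (below the triangle threshold p ~ 1/n).


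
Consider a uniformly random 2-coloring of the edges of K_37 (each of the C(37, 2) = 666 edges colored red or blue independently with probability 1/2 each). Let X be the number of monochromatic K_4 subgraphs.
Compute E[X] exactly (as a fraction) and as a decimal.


Let X = Σ_S X_S over the C(37, 4) = 66045 subsets S of size 4, where X_S = 1 if the K_4 on S is monochromatic.
For a fixed S, the K_4 on S has C(4, 2) = 6 edges. P[all 6 edges red] = (1/2)^6, and likewise for blue, so P[monochromatic] = 2·(1/2)^6 = 2^{1 − 6} = 1/32.
By linearity: E[X] = C(37, 4) · 2^{1 − 6} = 66045 · 1/32 = 66045/32.
Numerically: E[X] ≈ 2063.906.

E[X] = C(37,4)·2^(1−C(4,2)) = 66045/32 ≈ 2063.906.


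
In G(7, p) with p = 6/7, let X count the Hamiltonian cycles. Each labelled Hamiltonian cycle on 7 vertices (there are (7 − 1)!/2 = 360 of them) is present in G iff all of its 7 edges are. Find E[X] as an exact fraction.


K_7 has (7 − 1)!/2 = 360 labelled Hamiltonian cycles.
For each such Hamiltonian cycle H, let X_H = 1 if all 7 edges of H are present in G. Then P[X_H = 1] = p^{7} = (6/7)^{7} = 279936/823543.
Summing the indicators: E[X] = Σ_H E[X_H] = 360 · p^{7} = 360 · 279936/823543 = 100776960/823543.
Numerically: E[X] ≈ 122.37.

E[X] = 360 · (6/7)^{7} = 100776960/823543 ≈ 122.37.


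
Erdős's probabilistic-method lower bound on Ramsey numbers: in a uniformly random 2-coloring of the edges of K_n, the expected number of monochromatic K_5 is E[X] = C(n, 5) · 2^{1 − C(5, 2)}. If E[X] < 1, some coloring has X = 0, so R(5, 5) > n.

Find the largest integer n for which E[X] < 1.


We need C(n, 5) · 2^{1 − 10} < 1, i.e. C(n, 5) < 2^{10 − 1} = 512.
Check values of n near the boundary:
  n = 7: C(7, 5) = 21; 21 < 512? YES
  n = 8: C(8, 5) = 56; 56 < 512? YES
  n = 9: C(9, 5) = 126; 126 < 512? YES
  n = 10: C(10, 5) = 252; 252 < 512? YES
  n = 11: C(11, 5) = 462; 462 < 512? YES
  n = 12: C(12, 5) = 792; 792 < 512? NO
  n = 13: C(13, 5) = 1287; 1287 < 512? NO
  n = 14: C(14, 5) = 2002; 2002 < 512? NO
The largest n with C(n, 5) < 512 is n = 11 (where E[X] = 231/256 ≈ 0.9023). Hence R(5, 5) > 11, i.e. R(5, 5) ≥ 12.

Largest n = 11; hence R(5, 5) > 11.


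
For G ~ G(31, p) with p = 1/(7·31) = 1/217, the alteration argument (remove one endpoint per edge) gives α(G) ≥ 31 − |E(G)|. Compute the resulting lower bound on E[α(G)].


E[|E(G)|] = C(31, 2)·p = 465 · (1/217) = 15/7.
E[α(G)] ≥ n − E[|E(G)|] = 31 − 15/7 = 202/7.
Numerically: ≈ 28.857143.
(This is only a lower bound; the true E[α(G)] may be larger.)

E[α(G)] ≥ 202/7 ≈ 28.857143.


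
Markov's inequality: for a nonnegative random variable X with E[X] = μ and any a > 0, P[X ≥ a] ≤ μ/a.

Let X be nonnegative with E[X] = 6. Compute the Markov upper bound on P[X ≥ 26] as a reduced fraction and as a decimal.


μ = E[X] = 6, a = 26.
Markov: P[X ≥ 26] ≤ μ/a = (6)/26 = 3/13.
Numerically: ≈ 0.230769.
(Since a = 26 > μ = 6.000000, the bound 3/13 is < 1 and informative.)

P[X ≥ 26] ≤ 3/13 ≈ 0.230769.


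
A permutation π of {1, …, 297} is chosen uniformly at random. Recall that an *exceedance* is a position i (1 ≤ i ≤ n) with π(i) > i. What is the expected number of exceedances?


Write X = Σ_{i=1}^{297} X_i, where X_i = 1_{π(i) > i}.
For each fixed i, π(i) is uniform over {1, …, 297} (marginal of a uniform permutation), so P[π(i) > i] = (n − i)/n. Summing: Σ_{i=1}^{297} (n − i)/n = (0 + 1 + … + 296)/297 = 297(297 − 1)/(2·297) = (297 − 1)/2.
Hence E[X] = Σ_{i=1}^{297} (297 − i)/297 = 148 ≈ 148.000.

E[X] = 148 = 148.000.


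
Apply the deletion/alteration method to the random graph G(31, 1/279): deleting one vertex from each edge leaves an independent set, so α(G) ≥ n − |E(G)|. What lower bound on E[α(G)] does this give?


E[|E(G)|] = C(31, 2)·p = 465 · (1/279) = 5/3.
E[α(G)] ≥ n − E[|E(G)|] = 31 − 5/3 = 88/3.
Numerically: ≈ 29.333.
(This is only a lower bound; the true E[α(G)] may be larger.)

E[α(G)] ≥ 88/3 ≈ 29.333.


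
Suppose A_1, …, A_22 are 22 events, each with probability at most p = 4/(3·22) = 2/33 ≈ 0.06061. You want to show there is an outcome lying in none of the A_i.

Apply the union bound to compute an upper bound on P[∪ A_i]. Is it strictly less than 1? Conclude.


Union bound: P[∪_{i=1}^{22} A_i] ≤ Σ_i P[A_i] ≤ 22·p = 22·(2/33) = 4/3.
Numerically: 4/3 ≈ 1.33333.
Is 4/3 < 1? NO.
Since the bound 4/3 is ≥ 1, the union bound is uninformative here; it does NOT by itself certify existence.

22·p = 4/3 ≈ 1.33333; existence NOT certified by the union bound.


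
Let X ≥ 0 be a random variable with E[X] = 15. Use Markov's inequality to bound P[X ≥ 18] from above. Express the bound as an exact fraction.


μ = E[X] = 15, a = 18.
Markov: P[X ≥ 18] ≤ μ/a = (15)/18 = 5/6.
Numerically: ≈ 0.833333.
(Since a = 18 > μ = 15.000000, the bound 5/6 is < 1 and informative.)

P[X ≥ 18] ≤ 5/6 ≈ 0.833333.


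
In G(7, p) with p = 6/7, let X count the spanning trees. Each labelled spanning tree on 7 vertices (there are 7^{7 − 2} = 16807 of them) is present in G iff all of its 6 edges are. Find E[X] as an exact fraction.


K_7 has 7^{7 − 2} = 16807 labelled spanning trees.
For each such spanning tree H, let X_H = 1 if all 6 edges of H are present in G. Then P[X_H = 1] = p^{6} = (6/7)^{6} = 46656/117649.
By linearity: E[X] = Σ_H E[X_H] = 16807 · p^{6} = 16807 · 46656/117649 = 46656/7.
Numerically: E[X] ≈ 6.67e+03.

E[X] = 16807 · (6/7)^{6} = 46656/7 ≈ 6.67e+03.


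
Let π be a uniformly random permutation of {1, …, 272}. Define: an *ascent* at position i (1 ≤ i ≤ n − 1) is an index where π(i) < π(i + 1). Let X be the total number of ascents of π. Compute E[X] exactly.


Write X = Σ X_I over i = 1, …, 271, with X_I the indicator of one ascent.
There are 271 indicators.
For each fixed i, the pair (π(i), π(i+1)) is a uniformly random ordered pair of distinct values from {1, …, 272}; by symmetry P[π(i) < π(i+1)] = 1/2.
By linearity: E[X] = 271 · (1/2) = (272 − 1) · (1/2) = 271/2 ≈ 135.5000.

E[X] = 271/2 = 135.5000.


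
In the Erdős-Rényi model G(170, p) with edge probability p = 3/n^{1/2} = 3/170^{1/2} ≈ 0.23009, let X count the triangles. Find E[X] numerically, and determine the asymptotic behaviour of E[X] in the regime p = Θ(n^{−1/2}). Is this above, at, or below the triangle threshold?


Number of potential triangles: C(170, 3) = 804440.
Each occurs with probability p³ ≈ (0.23009)³ ≈ 1.2181209e-02.
By linearity: E[X] = C(170, 3)·p³ ≈ 804440 · 1.2181209e-02 ≈ 9799.05148.
Since α = 1/2 < 1, p = c/n^{1/2} ≫ 1/n is above the triangle threshold p ~ 1/n. Asymptotically E[X] ~ (c³/6)·n^{3(1−α)} = (3³/6)·n^{1.5} → ∞; triangles are abundant w.h.p.

E[X] ≈ 9799.05148; in regime p = Θ(1/n^{1/2}) E[X] diverges (above the triangle threshold p ~ 1/n).
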